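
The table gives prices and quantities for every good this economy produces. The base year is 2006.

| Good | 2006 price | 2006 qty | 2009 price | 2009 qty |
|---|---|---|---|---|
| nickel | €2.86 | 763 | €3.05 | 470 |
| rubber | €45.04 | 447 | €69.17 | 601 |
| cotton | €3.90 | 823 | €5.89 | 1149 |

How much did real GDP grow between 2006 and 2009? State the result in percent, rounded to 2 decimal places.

Real GDP 2006 = Nominal GDP 2006 = 2.86·763 + 45.04·447 + 3.90·823 = 25524.76.
Real GDP 2009 (at 2006 prices) = 2.86·470 + 45.04·601 + 3.90·1149 = 32894.34.
Real growth = 32894.34/25524.76 − 1 = 0.2887.

28.87%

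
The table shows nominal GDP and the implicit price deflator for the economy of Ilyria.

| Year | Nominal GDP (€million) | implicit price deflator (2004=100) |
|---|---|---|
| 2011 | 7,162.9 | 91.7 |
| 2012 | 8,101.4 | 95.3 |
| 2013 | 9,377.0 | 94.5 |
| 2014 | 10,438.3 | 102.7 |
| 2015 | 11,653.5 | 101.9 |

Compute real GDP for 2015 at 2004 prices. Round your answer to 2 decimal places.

€11,436.21 million

Real GDP 2015 = 11653.5 / 1.019 = 11436.21.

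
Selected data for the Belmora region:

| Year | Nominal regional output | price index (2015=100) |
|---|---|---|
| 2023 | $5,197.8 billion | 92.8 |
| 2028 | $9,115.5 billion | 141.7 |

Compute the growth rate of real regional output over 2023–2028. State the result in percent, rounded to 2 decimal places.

Real regional output 2023 = 5197.8 / 0.928 = 5601.08.
Real regional output 2028 = 9115.5 / 1.417 = 6432.96.
Real growth = 6432.96 / 5601.08 − 1 = 0.1485.

14.85%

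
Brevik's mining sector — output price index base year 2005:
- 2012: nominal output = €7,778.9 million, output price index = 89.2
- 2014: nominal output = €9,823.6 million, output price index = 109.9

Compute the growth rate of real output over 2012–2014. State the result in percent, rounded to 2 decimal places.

2.50%

Deflate each year: 2012 → 7778.9/0.892 = 8720.74; 2014 → 9823.6/1.099 = 8938.67.
So real output changed by 8938.67/8720.74 − 1 = 0.0250, i.e. 2.50%.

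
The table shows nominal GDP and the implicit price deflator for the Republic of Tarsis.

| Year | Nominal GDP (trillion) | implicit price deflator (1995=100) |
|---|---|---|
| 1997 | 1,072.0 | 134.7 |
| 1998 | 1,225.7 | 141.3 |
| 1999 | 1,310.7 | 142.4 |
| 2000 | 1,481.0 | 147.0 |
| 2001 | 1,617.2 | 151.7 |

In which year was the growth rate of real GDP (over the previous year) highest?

1998: real = 1225.7/1.413 = 867.45; growth vs 1997 (795.84) = 9.00%.
1999: real = 1310.7/1.424 = 920.44; growth vs 1998 (867.45) = 6.11%.
2000: real = 1481.0/1.470 = 1007.48; growth vs 1999 (920.44) = 9.46%.
2001: real = 1617.2/1.517 = 1066.05; growth vs 2000 (1007.48) = 5.81%.

2000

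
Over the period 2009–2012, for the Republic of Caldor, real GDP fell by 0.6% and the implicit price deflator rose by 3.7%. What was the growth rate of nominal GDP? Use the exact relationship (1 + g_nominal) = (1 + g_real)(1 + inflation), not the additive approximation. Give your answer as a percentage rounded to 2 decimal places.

(1 + g_nom) = (1 + g_real)(1 + π) = 0.9940 × 1.0370 = 1.03078.

3.08%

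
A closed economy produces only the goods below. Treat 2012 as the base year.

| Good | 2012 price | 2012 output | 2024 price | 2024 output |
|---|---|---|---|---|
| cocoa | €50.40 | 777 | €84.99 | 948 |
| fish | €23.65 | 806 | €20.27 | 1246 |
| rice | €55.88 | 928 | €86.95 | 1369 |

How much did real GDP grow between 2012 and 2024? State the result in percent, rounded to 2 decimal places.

Real GDP 2012 = Nominal GDP 2012 = 50.40·777 + 23.65·806 + 55.88·928 = 110079.34.
Real GDP 2024 (at 2012 prices) = 50.40·948 + 23.65·1246 + 55.88·1369 = 153746.82.
Real growth = 153746.82/110079.34 − 1 = 0.3967.

39.67%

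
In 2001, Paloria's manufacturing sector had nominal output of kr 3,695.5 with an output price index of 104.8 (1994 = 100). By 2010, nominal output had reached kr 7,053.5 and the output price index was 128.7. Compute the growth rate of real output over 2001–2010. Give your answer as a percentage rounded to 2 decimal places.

Deflate each year: 2001 → 3695.5/1.048 = 3526.24; 2010 → 7053.5/1.287 = 5480.57.
So real output changed by 5480.57/3526.24 − 1 = 0.5542, i.e. 55.42%.

55.42%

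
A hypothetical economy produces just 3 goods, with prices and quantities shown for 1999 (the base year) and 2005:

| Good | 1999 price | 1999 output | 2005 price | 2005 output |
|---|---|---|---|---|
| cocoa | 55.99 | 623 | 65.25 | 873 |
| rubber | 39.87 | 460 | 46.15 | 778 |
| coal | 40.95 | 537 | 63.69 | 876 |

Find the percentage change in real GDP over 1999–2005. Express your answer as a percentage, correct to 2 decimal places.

Real GDP 1999 = Nominal GDP 1999 = 55.99·623 + 39.87·460 + 40.95·537 = 75212.12.
Real GDP 2005 (at 1999 prices) = 55.99·873 + 39.87·778 + 40.95·876 = 115770.33.
Real growth = 115770.33/75212.12 − 1 = 0.5393.

53.93%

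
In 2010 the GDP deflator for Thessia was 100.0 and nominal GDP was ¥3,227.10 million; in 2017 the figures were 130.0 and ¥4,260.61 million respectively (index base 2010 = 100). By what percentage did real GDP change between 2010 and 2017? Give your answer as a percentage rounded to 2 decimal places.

Deflate each year: 2010 → 3227.10/1.000 = 3227.10; 2017 → 4260.61/1.300 = 3277.39.
So real GDP changed by 3277.39/3227.10 − 1 = 0.0156, i.e. 1.56%.

1.56%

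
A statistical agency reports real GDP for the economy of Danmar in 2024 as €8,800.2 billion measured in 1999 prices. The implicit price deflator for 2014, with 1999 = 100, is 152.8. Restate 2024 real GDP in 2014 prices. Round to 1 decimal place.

€13,446.7 billion

Real GDP in 2014 prices = Real GDP in 1999 prices × (P_2014/P_1999) = 8800.2 × 1.528 = 13446.71.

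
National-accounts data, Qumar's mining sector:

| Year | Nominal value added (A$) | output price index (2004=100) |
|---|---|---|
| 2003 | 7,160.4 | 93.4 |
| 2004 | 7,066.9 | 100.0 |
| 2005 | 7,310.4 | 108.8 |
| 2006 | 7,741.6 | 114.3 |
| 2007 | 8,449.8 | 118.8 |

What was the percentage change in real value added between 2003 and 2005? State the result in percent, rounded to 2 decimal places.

-12.36%

Real value added 2003 = 7160.4/0.934 = 7666.38.
Real value added 2005 = 7310.4/1.088 = 6719.12.
Change = 6719.12/7666.38 − 1 = -0.1236.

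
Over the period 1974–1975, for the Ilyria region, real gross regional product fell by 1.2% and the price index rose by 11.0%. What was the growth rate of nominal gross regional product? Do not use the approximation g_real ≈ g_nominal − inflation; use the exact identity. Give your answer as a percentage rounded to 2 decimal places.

9.67%

(1 + g_nom) = (1 + g_real)(1 + π) = 0.9880 × 1.1100 = 1.09668.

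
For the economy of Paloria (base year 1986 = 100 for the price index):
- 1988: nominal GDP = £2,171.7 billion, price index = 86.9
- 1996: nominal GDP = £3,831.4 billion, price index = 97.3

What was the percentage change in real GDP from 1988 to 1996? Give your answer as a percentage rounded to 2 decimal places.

Real GDP 1988 = 2171.7 / 0.869 = 2499.08.
Real GDP 1996 = 3831.4 / 0.973 = 3937.72.
Real growth = 3937.72 / 2499.08 − 1 = 0.5757.

57.57%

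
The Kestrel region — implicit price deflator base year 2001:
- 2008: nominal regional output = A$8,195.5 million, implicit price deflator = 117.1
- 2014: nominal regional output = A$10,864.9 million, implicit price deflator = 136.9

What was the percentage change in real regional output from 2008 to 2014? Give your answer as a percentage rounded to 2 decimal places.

13.40%

Real regional output 2008 = 8195.5 / 1.171 = 6998.72.
Real regional output 2014 = 10864.9 / 1.369 = 7936.38.
Real growth = 7936.38 / 6998.72 − 1 = 0.1340.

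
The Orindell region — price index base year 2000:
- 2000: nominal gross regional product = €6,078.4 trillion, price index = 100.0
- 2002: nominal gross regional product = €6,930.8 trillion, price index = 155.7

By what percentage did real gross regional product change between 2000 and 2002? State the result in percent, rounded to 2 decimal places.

Real gross regional product 2000 = 6078.4 / 1.000 = 6078.40.
Real gross regional product 2002 = 6930.8 / 1.557 = 4451.38.
Real growth = 4451.38 / 6078.40 − 1 = -0.2677.

-26.77%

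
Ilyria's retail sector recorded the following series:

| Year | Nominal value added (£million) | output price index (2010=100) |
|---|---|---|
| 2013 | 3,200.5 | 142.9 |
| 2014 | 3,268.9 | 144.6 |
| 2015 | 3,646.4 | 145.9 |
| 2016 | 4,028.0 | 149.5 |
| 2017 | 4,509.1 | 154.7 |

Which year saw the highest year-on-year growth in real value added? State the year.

2014: real = 3268.9/1.446 = 2260.65; growth vs 2013 (2239.68) = 0.94%.
2015: real = 3646.4/1.459 = 2499.25; growth vs 2014 (2260.65) = 10.55%.
2016: real = 4028.0/1.495 = 2694.31; growth vs 2015 (2499.25) = 7.80%.
2017: real = 4509.1/1.547 = 2914.74; growth vs 2016 (2694.31) = 8.18%.

2015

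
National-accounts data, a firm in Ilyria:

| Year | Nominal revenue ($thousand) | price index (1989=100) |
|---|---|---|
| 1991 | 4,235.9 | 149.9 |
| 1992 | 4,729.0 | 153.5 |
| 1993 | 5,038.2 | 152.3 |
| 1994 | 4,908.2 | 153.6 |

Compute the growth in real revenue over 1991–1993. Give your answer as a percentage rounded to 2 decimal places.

17.07%

Real revenue 1991 = 4235.9/1.499 = 2825.82.
Real revenue 1993 = 5038.2/1.523 = 3308.08.
Change = 3308.08/2825.82 − 1 = 0.1707.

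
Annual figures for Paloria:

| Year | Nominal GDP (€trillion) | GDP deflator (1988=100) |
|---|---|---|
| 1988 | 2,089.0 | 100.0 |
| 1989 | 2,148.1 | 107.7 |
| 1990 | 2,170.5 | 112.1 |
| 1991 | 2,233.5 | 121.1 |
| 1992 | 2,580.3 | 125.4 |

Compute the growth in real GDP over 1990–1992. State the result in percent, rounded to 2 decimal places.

Real GDP 1990 = 2170.5/1.121 = 1936.22.
Real GDP 1992 = 2580.3/1.254 = 2057.66.
Change = 2057.66/1936.22 − 1 = 0.0627.

6.27%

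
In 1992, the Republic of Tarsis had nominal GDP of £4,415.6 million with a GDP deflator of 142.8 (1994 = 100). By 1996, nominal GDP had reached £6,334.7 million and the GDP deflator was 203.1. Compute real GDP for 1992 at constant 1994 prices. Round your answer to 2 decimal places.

£3,092.16 million

Real GDP = Nominal / (GDP deflator/100) = 4415.6 / 1.428 = 3092.16.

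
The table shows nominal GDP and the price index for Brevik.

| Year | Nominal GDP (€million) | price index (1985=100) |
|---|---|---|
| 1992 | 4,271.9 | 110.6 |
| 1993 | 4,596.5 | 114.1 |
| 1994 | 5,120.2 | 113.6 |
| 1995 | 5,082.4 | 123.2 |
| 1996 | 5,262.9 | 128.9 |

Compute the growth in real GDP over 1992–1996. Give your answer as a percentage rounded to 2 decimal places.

Real GDP 1992 = 4271.9/1.106 = 3862.48.
Real GDP 1996 = 5262.9/1.289 = 4082.93.
Change = 4082.93/3862.48 − 1 = 0.0571.

5.71%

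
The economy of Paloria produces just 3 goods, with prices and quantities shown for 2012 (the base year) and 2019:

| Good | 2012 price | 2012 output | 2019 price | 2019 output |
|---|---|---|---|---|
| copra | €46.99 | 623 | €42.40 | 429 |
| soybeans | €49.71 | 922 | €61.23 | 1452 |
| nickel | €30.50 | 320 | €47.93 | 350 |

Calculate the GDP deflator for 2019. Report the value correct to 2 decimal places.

Nominal GDP 2019 = 42.40·429 + 61.23·1452 + 47.93·350 = 123871.06.
Real GDP 2019 (at 2012 prices) = 46.99·429 + 49.71·1452 + 30.50·350 = 103012.63.
Deflator = Nominal/Real × 100 = 123871.06/103012.63 × 100 = 120.248.

120.25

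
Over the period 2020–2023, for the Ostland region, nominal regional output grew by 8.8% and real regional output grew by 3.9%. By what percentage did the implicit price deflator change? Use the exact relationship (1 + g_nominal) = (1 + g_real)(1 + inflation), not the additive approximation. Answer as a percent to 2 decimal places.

(1 + g_nom) = (1 + g_real)(1 + π), so π = 1.0880 / 1.0390 − 1 = 0.04716.

4.72%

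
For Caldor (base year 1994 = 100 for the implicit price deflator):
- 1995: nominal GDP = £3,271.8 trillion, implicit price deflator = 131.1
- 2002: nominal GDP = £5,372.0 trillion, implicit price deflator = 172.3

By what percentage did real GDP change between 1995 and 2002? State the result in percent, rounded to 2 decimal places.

24.93%

Real GDP 1995 = 3271.8 / 1.311 = 2495.65.
Real GDP 2002 = 5372.0 / 1.723 = 3117.82.
Real growth = 3117.82 / 2495.65 − 1 = 0.2493.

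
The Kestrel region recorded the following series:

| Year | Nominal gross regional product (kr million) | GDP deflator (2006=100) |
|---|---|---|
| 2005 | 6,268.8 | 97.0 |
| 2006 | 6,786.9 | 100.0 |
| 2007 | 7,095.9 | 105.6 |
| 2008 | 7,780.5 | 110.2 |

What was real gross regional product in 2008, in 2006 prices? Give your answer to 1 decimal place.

Real gross regional product 2008 = 7780.5 / 1.102 = 7060.34.

kr 7,060.3 million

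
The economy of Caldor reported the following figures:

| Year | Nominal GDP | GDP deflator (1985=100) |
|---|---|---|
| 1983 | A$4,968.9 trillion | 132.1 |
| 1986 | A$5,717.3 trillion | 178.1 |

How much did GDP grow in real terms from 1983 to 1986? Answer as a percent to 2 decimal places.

-14.66%

Deflate each year: 1983 → 4968.9/1.321 = 3761.47; 1986 → 5717.3/1.781 = 3210.16.
So real GDP changed by 3210.16/3761.47 − 1 = -0.1466, i.e. -14.66%.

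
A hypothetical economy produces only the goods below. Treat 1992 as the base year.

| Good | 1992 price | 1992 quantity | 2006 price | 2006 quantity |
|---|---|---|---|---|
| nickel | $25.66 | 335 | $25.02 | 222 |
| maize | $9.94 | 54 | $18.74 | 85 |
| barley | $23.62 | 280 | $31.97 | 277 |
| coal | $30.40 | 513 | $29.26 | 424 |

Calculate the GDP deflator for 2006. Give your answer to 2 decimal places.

Nominal GDP 2006 = 25.02·222 + 18.74·85 + 31.97·277 + 29.26·424 = 28409.27.
Real GDP 2006 (at 1992 prices) = 25.66·222 + 9.94·85 + 23.62·277 + 30.40·424 = 25973.76.
Deflator = Nominal/Real × 100 = 28409.27/25973.76 × 100 = 109.377.

109.38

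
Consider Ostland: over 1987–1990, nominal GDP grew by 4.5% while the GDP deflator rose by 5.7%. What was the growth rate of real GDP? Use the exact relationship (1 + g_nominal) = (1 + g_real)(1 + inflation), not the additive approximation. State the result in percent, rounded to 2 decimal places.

(1 + g_nom) = (1 + g_real)(1 + π), so g_real = 1.0450 / 1.0570 − 1 = -0.01135.

-1.14%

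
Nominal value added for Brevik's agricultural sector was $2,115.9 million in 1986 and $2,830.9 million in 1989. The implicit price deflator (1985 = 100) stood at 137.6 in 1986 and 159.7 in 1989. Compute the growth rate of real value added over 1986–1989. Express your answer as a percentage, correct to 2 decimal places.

15.28%

Deflate each year: 1986 → 2115.9/1.376 = 1537.72; 1989 → 2830.9/1.597 = 1772.64.
So real value added changed by 1772.64/1537.72 − 1 = 0.1528, i.e. 15.28%.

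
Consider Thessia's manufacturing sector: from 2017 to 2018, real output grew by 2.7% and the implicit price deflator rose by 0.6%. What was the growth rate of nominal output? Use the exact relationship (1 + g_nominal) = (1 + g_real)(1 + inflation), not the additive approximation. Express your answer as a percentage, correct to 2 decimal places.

3.32%

(1 + g_nom) = (1 + g_real)(1 + π) = 1.0270 × 1.0060 = 1.03316.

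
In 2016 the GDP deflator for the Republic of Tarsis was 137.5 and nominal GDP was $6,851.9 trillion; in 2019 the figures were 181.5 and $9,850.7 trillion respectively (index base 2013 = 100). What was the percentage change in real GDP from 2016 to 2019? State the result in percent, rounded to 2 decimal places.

8.91%

Deflate each year: 2016 → 6851.9/1.375 = 4983.20; 2019 → 9850.7/1.815 = 5427.38.
So real GDP changed by 5427.38/4983.20 − 1 = 0.0891, i.e. 8.91%.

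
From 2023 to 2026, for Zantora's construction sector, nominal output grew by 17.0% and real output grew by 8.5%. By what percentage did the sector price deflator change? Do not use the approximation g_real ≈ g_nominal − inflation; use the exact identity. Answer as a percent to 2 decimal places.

(1 + g_nom) = (1 + g_real)(1 + π), so π = 1.1700 / 1.0850 − 1 = 0.07834.

7.83%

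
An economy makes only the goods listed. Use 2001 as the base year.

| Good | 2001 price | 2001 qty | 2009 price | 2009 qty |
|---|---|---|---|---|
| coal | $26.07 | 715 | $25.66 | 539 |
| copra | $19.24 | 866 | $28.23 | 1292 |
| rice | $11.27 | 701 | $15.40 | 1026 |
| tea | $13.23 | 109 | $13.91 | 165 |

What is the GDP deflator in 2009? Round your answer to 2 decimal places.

Nominal GDP 2009 = 25.66·539 + 28.23·1292 + 15.40·1026 + 13.91·165 = 68399.45.
Real GDP 2009 (at 2001 prices) = 26.07·539 + 19.24·1292 + 11.27·1026 + 13.23·165 = 52655.78.
Deflator = Nominal/Real × 100 = 68399.45/52655.78 × 100 = 129.899.

129.90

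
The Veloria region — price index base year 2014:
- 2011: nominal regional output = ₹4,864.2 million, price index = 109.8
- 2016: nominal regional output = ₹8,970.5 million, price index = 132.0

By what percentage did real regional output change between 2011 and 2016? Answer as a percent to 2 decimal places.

Deflate each year: 2011 → 4864.2/1.098 = 4430.05; 2016 → 8970.5/1.320 = 6795.83.
So real regional output changed by 6795.83/4430.05 − 1 = 0.5340, i.e. 53.40%.

53.40%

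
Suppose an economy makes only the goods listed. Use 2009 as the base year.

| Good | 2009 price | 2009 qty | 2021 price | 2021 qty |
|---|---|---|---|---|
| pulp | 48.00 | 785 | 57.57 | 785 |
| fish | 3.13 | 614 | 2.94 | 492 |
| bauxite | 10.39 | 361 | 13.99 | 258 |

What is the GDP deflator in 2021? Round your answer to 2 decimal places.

Nominal GDP 2021 = 57.57·785 + 2.94·492 + 13.99·258 = 50248.35.
Real GDP 2021 (at 2009 prices) = 48.00·785 + 3.13·492 + 10.39·258 = 41900.58.
Deflator = Nominal/Real × 100 = 50248.35/41900.58 × 100 = 119.923.

119.92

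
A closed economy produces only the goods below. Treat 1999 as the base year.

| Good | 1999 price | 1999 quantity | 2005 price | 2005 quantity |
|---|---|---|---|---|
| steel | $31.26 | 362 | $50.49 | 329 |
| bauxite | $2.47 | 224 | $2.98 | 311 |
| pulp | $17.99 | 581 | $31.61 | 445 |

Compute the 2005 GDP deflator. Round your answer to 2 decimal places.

Nominal GDP 2005 = 50.49·329 + 2.98·311 + 31.61·445 = 31604.44.
Real GDP 2005 (at 1999 prices) = 31.26·329 + 2.47·311 + 17.99·445 = 19058.26.
Deflator = Nominal/Real × 100 = 31604.44/19058.26 × 100 = 165.831.

165.83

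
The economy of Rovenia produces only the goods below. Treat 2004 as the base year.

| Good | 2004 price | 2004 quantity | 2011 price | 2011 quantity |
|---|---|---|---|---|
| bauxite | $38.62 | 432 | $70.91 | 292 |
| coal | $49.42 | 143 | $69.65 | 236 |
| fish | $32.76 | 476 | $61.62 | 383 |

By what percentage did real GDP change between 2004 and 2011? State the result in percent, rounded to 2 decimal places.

-9.80%

Real GDP 2004 = Nominal GDP 2004 = 38.62·432 + 49.42·143 + 32.76·476 = 39344.66.
Real GDP 2011 (at 2004 prices) = 38.62·292 + 49.42·236 + 32.76·383 = 35487.24.
Real growth = 35487.24/39344.66 − 1 = -0.0980.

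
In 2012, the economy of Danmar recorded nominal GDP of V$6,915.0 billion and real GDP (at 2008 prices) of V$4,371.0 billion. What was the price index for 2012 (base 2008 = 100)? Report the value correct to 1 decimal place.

158.2

price index = (Nominal / Real) × 100 = 6915.0 / 4371.0 × 100 = 158.20.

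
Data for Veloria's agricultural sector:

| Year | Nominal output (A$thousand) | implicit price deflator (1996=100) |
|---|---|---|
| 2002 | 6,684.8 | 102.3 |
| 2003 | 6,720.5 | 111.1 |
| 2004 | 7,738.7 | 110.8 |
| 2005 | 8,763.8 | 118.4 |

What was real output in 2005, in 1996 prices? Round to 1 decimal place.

A$7,401.9 thousand

Real output 2005 = 8763.8 / 1.184 = 7401.86.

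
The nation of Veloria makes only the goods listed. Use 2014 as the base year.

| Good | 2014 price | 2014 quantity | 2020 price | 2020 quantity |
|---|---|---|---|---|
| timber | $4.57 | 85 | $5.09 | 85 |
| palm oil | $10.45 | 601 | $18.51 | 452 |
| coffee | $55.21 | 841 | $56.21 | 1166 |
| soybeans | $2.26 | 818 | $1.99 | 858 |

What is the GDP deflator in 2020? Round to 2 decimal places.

106.47

Nominal GDP 2020 = 5.09·85 + 18.51·452 + 56.21·1166 + 1.99·858 = 76047.45.
Real GDP 2020 (at 2014 prices) = 4.57·85 + 10.45·452 + 55.21·1166 + 2.26·858 = 71425.79.
Deflator = Nominal/Real × 100 = 76047.45/71425.79 × 100 = 106.471.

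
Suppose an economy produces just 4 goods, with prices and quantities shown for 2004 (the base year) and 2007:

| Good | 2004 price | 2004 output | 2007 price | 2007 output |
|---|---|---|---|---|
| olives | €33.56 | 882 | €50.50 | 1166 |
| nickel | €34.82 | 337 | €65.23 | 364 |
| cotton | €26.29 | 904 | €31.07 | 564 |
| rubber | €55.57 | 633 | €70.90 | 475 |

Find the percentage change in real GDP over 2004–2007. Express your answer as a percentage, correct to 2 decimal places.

-7.23%

Real GDP 2004 = Nominal GDP 2004 = 33.56·882 + 34.82·337 + 26.29·904 + 55.57·633 = 100276.23.
Real GDP 2007 (at 2004 prices) = 33.56·1166 + 34.82·364 + 26.29·564 + 55.57·475 = 93028.75.
Real growth = 93028.75/100276.23 − 1 = -0.0723.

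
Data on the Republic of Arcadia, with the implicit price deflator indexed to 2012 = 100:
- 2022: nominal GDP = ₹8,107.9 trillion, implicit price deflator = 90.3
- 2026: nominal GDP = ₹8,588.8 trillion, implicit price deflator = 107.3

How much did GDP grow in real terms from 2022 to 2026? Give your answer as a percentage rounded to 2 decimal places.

Deflate each year: 2022 → 8107.9/0.903 = 8978.85; 2026 → 8588.8/1.073 = 8004.47.
So real GDP changed by 8004.47/8978.85 − 1 = -0.1085, i.e. -10.85%.

-10.85%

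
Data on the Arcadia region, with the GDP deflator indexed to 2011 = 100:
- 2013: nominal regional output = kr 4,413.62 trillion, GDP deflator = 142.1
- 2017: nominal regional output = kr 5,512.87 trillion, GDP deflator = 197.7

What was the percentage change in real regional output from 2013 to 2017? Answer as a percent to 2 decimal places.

Real regional output 2013 = 4413.62 / 1.421 = 3106.00.
Real regional output 2017 = 5512.87 / 1.977 = 2788.50.
Real growth = 2788.50 / 3106.00 − 1 = -0.1022.

-10.22%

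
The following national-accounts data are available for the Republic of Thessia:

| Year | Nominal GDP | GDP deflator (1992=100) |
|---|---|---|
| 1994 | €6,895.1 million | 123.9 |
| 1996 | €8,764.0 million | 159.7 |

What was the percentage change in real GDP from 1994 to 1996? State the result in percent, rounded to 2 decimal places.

Real GDP 1994 = 6895.1 / 1.239 = 5565.05.
Real GDP 1996 = 8764.0 / 1.597 = 5487.79.
Real growth = 5487.79 / 5565.05 − 1 = -0.0139.

-1.39%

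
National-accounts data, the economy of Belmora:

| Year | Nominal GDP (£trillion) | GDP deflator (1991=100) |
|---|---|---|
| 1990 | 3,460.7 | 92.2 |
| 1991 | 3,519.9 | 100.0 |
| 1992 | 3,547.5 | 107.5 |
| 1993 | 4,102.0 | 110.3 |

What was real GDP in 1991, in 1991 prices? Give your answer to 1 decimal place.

Real GDP 1991 = 3519.9 / 1.000 = 3519.90.

£3,519.9 trillion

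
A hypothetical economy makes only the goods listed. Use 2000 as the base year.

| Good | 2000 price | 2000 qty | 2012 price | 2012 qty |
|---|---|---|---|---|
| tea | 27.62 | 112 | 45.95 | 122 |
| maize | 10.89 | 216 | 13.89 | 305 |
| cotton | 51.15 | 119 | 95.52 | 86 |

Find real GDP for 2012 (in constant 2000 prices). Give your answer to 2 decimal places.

Real GDP 2012 = Σ (p_2000 × q_2012) = 27.62·122 + 10.89·305 + 51.15·86 = 11089.99.

11089.99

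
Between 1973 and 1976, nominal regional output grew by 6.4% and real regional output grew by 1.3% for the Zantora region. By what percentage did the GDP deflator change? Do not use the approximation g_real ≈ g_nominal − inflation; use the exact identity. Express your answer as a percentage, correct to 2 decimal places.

5.03%

(1 + g_nom) = (1 + g_real)(1 + π), so π = 1.0640 / 1.0130 − 1 = 0.05035.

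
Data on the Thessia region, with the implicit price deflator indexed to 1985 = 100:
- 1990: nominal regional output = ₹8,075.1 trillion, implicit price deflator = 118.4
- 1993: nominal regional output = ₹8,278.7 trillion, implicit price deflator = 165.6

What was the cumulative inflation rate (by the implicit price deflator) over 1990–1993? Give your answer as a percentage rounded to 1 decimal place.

39.9%

Price-level change = 165.6 / 118.4 − 1 = 0.3986.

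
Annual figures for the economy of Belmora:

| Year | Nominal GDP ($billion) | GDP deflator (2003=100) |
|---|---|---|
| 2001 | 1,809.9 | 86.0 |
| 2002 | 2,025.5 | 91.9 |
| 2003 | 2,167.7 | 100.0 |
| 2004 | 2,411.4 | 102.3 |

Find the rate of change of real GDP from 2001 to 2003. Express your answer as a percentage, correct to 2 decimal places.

3.00%

Real GDP 2001 = 1809.9/0.860 = 2104.53.
Real GDP 2003 = 2167.7/1.000 = 2167.70.
Change = 2167.70/2104.53 − 1 = 0.0300.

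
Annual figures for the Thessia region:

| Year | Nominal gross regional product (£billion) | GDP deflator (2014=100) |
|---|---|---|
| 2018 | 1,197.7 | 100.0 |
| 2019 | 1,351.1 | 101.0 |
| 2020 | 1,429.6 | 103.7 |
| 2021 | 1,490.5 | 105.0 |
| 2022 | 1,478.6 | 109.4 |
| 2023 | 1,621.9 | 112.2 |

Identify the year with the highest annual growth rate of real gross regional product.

2019

2019: real = 1351.1/1.010 = 1337.72; growth vs 2018 (1197.70) = 11.69%.
2020: real = 1429.6/1.037 = 1378.59; growth vs 2019 (1337.72) = 3.06%.
2021: real = 1490.5/1.050 = 1419.52; growth vs 2020 (1378.59) = 2.97%.
2022: real = 1478.6/1.094 = 1351.55; growth vs 2021 (1419.52) = -4.79%.
2023: real = 1621.9/1.122 = 1445.54; growth vs 2022 (1351.55) = 6.95%.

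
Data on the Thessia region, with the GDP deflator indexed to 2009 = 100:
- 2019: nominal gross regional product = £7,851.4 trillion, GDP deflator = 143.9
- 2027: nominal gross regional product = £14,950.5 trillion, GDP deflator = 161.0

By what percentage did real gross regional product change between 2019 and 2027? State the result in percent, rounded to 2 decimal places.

Real gross regional product 2019 = 7851.4 / 1.439 = 5456.15.
Real gross regional product 2027 = 14950.5 / 1.610 = 9286.02.
Real growth = 9286.02 / 5456.15 − 1 = 0.7019.

70.19%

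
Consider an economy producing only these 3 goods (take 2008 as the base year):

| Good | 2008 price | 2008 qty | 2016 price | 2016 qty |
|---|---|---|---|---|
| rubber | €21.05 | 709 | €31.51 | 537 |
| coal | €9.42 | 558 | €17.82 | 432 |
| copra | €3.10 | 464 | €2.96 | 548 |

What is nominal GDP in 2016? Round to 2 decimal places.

€26241.19

Nominal GDP 2016 = Σ (p_2016 × q_2016) = 31.51·537 + 17.82·432 + 2.96·548 = 26241.19.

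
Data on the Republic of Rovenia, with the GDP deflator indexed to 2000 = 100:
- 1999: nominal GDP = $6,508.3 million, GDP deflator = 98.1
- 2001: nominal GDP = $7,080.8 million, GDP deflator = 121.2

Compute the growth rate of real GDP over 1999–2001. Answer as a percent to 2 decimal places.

Real GDP 1999 = 6508.3 / 0.981 = 6634.35.
Real GDP 2001 = 7080.8 / 1.212 = 5842.24.
Real growth = 5842.24 / 6634.35 − 1 = -0.1194.

-11.94%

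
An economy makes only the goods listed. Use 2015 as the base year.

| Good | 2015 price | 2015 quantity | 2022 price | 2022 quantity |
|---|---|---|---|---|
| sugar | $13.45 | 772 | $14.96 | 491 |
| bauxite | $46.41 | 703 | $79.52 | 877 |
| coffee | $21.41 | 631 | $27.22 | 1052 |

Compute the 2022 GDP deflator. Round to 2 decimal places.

151.40

Nominal GDP 2022 = 14.96·491 + 79.52·877 + 27.22·1052 = 105719.84.
Real GDP 2022 (at 2015 prices) = 13.45·491 + 46.41·877 + 21.41·1052 = 69828.84.
Deflator = Nominal/Real × 100 = 105719.84/69828.84 × 100 = 151.399.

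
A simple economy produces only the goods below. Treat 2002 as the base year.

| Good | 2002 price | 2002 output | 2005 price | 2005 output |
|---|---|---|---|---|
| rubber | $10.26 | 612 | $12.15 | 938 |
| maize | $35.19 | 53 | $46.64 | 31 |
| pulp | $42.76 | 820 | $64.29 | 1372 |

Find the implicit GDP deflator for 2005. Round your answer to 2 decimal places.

145.64

Nominal GDP 2005 = 12.15·938 + 46.64·31 + 64.29·1372 = 101048.42.
Real GDP 2005 (at 2002 prices) = 10.26·938 + 35.19·31 + 42.76·1372 = 69381.49.
Deflator = Nominal/Real × 100 = 101048.42/69381.49 × 100 = 145.642.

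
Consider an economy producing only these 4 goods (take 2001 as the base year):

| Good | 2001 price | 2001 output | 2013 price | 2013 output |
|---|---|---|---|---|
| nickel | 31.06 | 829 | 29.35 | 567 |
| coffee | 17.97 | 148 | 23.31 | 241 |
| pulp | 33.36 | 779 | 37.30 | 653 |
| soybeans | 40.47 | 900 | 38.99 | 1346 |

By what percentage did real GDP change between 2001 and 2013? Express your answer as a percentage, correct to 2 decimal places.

Real GDP 2001 = Nominal GDP 2001 = 31.06·829 + 17.97·148 + 33.36·779 + 40.47·900 = 90818.74.
Real GDP 2013 (at 2001 prices) = 31.06·567 + 17.97·241 + 33.36·653 + 40.47·1346 = 98198.49.
Real growth = 98198.49/90818.74 − 1 = 0.0813.

8.13%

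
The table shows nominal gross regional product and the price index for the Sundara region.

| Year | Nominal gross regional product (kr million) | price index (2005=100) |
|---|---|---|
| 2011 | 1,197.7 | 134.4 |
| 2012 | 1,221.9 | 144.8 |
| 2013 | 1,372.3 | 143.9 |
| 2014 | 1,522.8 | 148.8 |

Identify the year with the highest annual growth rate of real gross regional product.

2013

2012: real = 1221.9/1.448 = 843.85; growth vs 2011 (891.15) = -5.31%.
2013: real = 1372.3/1.439 = 953.65; growth vs 2012 (843.85) = 13.01%.
2014: real = 1522.8/1.488 = 1023.39; growth vs 2013 (953.65) = 7.31%.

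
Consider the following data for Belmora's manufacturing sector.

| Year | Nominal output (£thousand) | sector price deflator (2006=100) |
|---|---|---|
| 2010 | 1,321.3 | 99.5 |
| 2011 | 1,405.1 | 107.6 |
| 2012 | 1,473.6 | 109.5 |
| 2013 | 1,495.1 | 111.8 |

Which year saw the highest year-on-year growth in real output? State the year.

2012

2011: real = 1405.1/1.076 = 1305.86; growth vs 2010 (1327.94) = -1.66%.
2012: real = 1473.6/1.095 = 1345.75; growth vs 2011 (1305.86) = 3.05%.
2013: real = 1495.1/1.118 = 1337.30; growth vs 2012 (1345.75) = -0.63%.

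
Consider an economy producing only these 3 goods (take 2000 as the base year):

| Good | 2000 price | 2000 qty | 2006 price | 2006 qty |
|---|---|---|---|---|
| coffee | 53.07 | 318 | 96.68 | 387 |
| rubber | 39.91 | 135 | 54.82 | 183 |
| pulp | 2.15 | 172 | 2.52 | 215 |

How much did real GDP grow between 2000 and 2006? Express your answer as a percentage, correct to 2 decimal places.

25.05%

Real GDP 2000 = Nominal GDP 2000 = 53.07·318 + 39.91·135 + 2.15·172 = 22633.91.
Real GDP 2006 (at 2000 prices) = 53.07·387 + 39.91·183 + 2.15·215 = 28303.87.
Real growth = 28303.87/22633.91 − 1 = 0.2505.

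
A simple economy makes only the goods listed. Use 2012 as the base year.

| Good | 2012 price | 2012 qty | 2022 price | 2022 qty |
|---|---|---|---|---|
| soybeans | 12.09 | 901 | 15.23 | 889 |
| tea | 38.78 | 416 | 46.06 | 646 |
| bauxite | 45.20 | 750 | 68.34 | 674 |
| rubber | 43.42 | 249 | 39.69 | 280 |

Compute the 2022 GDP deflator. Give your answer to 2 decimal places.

128.11

Nominal GDP 2022 = 15.23·889 + 46.06·646 + 68.34·674 + 39.69·280 = 100468.59.
Real GDP 2022 (at 2012 prices) = 12.09·889 + 38.78·646 + 45.20·674 + 43.42·280 = 78422.29.
Deflator = Nominal/Real × 100 = 100468.59/78422.29 × 100 = 128.112.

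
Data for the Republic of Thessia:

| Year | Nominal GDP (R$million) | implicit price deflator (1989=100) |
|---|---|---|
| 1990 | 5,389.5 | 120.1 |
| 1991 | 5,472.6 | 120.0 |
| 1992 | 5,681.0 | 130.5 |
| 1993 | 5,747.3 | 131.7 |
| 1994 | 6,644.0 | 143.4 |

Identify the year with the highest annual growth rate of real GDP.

1994

1991: real = 5472.6/1.200 = 4560.50; growth vs 1990 (4487.51) = 1.63%.
1992: real = 5681.0/1.305 = 4353.26; growth vs 1991 (4560.50) = -4.54%.
1993: real = 5747.3/1.317 = 4363.93; growth vs 1992 (4353.26) = 0.25%.
1994: real = 6644.0/1.434 = 4633.19; growth vs 1993 (4363.93) = 6.17%.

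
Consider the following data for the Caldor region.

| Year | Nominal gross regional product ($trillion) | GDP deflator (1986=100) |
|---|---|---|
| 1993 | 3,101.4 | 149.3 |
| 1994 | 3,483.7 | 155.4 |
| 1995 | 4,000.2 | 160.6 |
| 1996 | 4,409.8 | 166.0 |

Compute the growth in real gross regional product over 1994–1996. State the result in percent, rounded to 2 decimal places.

Real gross regional product 1994 = 3483.7/1.554 = 2241.76.
Real gross regional product 1996 = 4409.8/1.660 = 2656.51.
Change = 2656.51/2241.76 − 1 = 0.1850.

18.50%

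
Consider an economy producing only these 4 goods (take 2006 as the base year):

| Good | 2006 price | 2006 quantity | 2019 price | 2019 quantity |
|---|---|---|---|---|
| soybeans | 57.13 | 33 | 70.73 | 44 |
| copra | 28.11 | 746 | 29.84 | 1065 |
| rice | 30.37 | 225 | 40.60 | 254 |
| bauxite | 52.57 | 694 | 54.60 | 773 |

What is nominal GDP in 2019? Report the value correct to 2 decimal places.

87409.92

Nominal GDP 2019 = Σ (p_2019 × q_2019) = 70.73·44 + 29.84·1065 + 40.60·254 + 54.60·773 = 87409.92.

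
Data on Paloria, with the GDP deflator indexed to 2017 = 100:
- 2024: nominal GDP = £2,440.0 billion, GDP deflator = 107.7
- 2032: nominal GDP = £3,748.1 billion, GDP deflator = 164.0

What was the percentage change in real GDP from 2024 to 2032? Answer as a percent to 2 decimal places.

Real GDP 2024 = 2440.0 / 1.077 = 2265.55.
Real GDP 2032 = 3748.1 / 1.640 = 2285.43.
Real growth = 2285.43 / 2265.55 − 1 = 0.0088.

0.88%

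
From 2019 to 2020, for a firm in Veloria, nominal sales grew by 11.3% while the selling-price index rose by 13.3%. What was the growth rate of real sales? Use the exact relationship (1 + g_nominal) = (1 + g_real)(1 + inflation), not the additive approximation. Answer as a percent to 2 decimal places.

(1 + g_nom) = (1 + g_real)(1 + π), so g_real = 1.1130 / 1.1330 − 1 = -0.01765.

-1.77%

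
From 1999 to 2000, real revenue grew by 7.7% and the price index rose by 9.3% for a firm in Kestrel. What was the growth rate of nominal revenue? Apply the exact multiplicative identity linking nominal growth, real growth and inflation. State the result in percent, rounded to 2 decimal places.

(1 + g_nom) = (1 + g_real)(1 + π) = 1.0770 × 1.0930 = 1.17716.

17.72%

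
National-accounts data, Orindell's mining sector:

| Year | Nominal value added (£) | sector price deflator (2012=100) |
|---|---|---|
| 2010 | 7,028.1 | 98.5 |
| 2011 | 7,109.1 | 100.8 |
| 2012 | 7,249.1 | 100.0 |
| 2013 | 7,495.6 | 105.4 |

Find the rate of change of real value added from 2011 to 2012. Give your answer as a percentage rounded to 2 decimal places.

Real value added 2011 = 7109.1/1.008 = 7052.68.
Real value added 2012 = 7249.1/1.000 = 7249.10.
Change = 7249.10/7052.68 − 1 = 0.0279.

2.79%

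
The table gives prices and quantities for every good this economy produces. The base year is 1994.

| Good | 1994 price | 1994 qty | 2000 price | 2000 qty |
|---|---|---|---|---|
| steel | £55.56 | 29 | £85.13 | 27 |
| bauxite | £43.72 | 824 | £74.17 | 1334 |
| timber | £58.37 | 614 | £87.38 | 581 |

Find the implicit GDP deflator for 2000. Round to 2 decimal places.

Nominal GDP 2000 = 85.13·27 + 74.17·1334 + 87.38·581 = 152009.07.
Real GDP 2000 (at 1994 prices) = 55.56·27 + 43.72·1334 + 58.37·581 = 93735.57.
Deflator = Nominal/Real × 100 = 152009.07/93735.57 × 100 = 162.168.

162.17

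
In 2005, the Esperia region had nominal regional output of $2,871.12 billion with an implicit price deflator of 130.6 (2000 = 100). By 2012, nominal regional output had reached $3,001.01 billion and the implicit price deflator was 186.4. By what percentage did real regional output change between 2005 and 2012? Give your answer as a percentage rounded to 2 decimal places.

-26.77%

Real regional output 2005 = 2871.12 / 1.306 = 2198.41.
Real regional output 2012 = 3001.01 / 1.864 = 1609.98.
Real growth = 1609.98 / 2198.41 − 1 = -0.2677.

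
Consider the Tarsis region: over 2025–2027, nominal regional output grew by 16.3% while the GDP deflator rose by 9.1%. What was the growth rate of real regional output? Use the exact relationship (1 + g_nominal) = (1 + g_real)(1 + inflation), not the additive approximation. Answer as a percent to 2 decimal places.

(1 + g_nom) = (1 + g_real)(1 + π), so g_real = 1.1630 / 1.0910 − 1 = 0.06599.

6.60%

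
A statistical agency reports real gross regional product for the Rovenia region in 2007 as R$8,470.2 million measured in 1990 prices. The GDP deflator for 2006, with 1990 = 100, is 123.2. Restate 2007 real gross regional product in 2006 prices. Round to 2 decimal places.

R$10,435.29 million

Real gross regional product in 2006 prices = Real gross regional product in 1990 prices × (P_2006/P_1990) = 8470.2 × 1.232 = 10435.29.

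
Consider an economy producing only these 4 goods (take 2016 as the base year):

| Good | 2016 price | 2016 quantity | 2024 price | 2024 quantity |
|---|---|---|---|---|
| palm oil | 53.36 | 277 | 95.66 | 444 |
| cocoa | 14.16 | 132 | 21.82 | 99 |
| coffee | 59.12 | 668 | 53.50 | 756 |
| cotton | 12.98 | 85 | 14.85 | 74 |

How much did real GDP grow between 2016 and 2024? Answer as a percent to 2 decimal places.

Real GDP 2016 = Nominal GDP 2016 = 53.36·277 + 14.16·132 + 59.12·668 + 12.98·85 = 57245.30.
Real GDP 2024 (at 2016 prices) = 53.36·444 + 14.16·99 + 59.12·756 + 12.98·74 = 70748.92.
Real growth = 70748.92/57245.30 − 1 = 0.2359.

23.59%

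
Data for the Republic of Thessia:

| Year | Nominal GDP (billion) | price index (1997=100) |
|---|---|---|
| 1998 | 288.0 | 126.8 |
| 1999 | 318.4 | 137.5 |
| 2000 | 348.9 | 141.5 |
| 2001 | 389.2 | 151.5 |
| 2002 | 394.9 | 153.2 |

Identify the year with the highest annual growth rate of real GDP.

1999: real = 318.4/1.375 = 231.56; growth vs 1998 (227.13) = 1.95%.
2000: real = 348.9/1.415 = 246.57; growth vs 1999 (231.56) = 6.48%.
2001: real = 389.2/1.515 = 256.90; growth vs 2000 (246.57) = 4.19%.
2002: real = 394.9/1.532 = 257.77; growth vs 2001 (256.90) = 0.34%.

2000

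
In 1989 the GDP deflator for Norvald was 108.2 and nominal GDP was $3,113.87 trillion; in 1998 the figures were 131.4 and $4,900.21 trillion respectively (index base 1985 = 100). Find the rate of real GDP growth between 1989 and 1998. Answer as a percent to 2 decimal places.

29.58%

Deflate each year: 1989 → 3113.87/1.082 = 2877.88; 1998 → 4900.21/1.314 = 3729.23.
So real GDP changed by 3729.23/2877.88 − 1 = 0.2958, i.e. 29.58%.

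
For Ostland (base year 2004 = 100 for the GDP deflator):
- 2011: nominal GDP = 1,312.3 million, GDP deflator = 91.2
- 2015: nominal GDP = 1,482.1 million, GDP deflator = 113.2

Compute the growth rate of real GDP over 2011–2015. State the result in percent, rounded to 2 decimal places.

Deflate each year: 2011 → 1312.3/0.912 = 1438.93; 2015 → 1482.1/1.132 = 1309.28.
So real GDP changed by 1309.28/1438.93 − 1 = -0.0901, i.e. -9.01%.

-9.01%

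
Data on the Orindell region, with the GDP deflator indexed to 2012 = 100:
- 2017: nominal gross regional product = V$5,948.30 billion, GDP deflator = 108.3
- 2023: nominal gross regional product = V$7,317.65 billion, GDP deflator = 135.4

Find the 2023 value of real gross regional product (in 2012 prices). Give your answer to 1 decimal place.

V$5,404.5 billion

Real gross regional product = Nominal / (GDP deflator/100) = 7317.65 / 1.354 = 5404.47.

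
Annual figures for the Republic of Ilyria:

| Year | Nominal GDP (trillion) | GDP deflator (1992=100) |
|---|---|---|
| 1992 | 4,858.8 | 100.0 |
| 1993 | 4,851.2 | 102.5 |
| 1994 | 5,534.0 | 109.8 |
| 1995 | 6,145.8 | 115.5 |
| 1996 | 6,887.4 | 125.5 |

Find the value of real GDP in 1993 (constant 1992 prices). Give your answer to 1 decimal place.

Real GDP 1993 = 4851.2 / 1.025 = 4732.88.

4,732.9 trillion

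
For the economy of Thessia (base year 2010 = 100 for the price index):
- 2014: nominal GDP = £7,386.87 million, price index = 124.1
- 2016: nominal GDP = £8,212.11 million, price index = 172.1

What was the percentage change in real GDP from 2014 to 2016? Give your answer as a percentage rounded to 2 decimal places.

-19.83%

Real GDP 2014 = 7386.87 / 1.241 = 5952.35.
Real GDP 2016 = 8212.11 / 1.721 = 4771.71.
Real growth = 4771.71 / 5952.35 − 1 = -0.1983.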